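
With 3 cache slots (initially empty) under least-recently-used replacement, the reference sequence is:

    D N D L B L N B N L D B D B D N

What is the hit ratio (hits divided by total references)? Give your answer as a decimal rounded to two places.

D -> fault, frames (D)
N -> fault, frames (D N)
D -> hit
L -> fault, frames (N D L)
B -> fault, evict N, frames (D L B)
L -> hit
N -> fault, evict D, frames (B L N)
B -> hit
N -> hit
L -> hit
D -> fault, evict B, frames (N L D)
B -> fault, evict N, frames (L D B)
D -> hit
B -> hit
D -> hit
N -> fault, evict L, frames (B D N)
Hits: 8 of 16 references → 8/16 = 0.5000.

0.50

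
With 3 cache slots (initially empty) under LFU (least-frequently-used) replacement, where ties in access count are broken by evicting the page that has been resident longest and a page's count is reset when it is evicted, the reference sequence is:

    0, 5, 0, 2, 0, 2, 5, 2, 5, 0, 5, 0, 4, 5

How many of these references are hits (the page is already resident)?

10

0 -> fault, frames [0]
5 -> fault, frames [0, 5]
0 -> hit
2 -> fault, frames [0, 5, 2]
0 -> hit
2 -> hit
5 -> hit
2 -> hit
5 -> hit
0 -> hit
5 -> hit
0 -> hit
4 -> fault, evict 2, frames [0, 5, 4]
5 -> hit
Hits: 10.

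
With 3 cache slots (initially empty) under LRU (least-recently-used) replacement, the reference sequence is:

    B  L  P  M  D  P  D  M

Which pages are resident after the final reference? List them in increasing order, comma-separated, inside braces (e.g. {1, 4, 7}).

{D, M, P}

B: fault, frames {B}
L: fault, frames {B,L}
P: fault, frames {B,L,P}
M: fault, evict B, frames {L,P,M}
D: fault, evict L, frames {P,M,D}
P: hit
D: hit
M: hit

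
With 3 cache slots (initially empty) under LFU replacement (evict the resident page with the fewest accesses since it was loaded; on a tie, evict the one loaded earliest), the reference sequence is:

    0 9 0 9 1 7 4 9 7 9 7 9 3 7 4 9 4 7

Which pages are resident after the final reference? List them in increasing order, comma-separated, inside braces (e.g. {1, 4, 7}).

{4, 7, 9}

0: miss, frames (0)
9: miss, frames (0 9)
0: hit
9: hit
1: miss, frames (0 9 1)
7: miss, evict 1, frames (0 9 7)
4: miss, evict 7, frames (0 9 4)
9: hit
7: miss, evict 4, frames (0 9 7)
9: hit
7: hit
9: hit
3: miss, evict 0, frames (9 7 3)
7: hit
4: miss, evict 3, frames (9 7 4)
9: hit
4: hit
7: hit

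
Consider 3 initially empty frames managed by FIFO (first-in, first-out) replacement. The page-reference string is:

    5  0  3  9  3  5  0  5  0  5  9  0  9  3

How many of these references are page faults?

7

5 → fault, frames (5)
0 → fault, frames (5 0)
3 → fault, frames (5 0 3)
9 → fault, evict 5, frames (0 3 9)
3 → hit
5 → fault, evict 0, frames (3 9 5)
0 → fault, evict 3, frames (9 5 0)
5 → hit
0 → hit
5 → hit
9 → hit
0 → hit
9 → hit
3 → fault, evict 9, frames (5 0 3)
Page faults: 7.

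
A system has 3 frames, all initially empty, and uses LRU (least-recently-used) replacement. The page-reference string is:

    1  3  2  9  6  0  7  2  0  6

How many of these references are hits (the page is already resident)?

1 → miss, frames {1}
3 → miss, frames {1,3}
2 → miss, frames {1,3,2}
9 → miss, evict 1, frames {3,2,9}
6 → miss, evict 3, frames {2,9,6}
0 → miss, evict 2, frames {9,6,0}
7 → miss, evict 9, frames {6,0,7}
2 → miss, evict 6, frames {0,7,2}
0 → hit
6 → miss, evict 7, frames {2,0,6}
Hits: 1.

1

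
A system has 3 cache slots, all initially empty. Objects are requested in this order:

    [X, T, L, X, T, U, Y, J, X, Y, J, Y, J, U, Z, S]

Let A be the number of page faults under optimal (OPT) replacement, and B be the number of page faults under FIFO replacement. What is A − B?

Under OPT: F F F . . F F F . . . . . F F F → 9 faults.
Under FIFO: F F F . . F F F F . . . . F F F → 10 faults.
A − B = 9 − 10 = -1.

-1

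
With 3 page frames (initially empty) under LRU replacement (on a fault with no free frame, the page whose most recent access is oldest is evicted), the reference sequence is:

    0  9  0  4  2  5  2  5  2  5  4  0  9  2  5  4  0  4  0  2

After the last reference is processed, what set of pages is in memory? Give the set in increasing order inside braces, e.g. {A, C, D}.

0: miss, frames (0)
9: miss, frames (0 9)
0: hit
4: miss, frames (9 0 4)
2: miss, evict 9, frames (0 4 2)
5: miss, evict 0, frames (4 2 5)
2: hit
5: hit
2: hit
5: hit
4: hit
0: miss, evict 2, frames (5 4 0)
9: miss, evict 5, frames (4 0 9)
2: miss, evict 4, frames (0 9 2)
5: miss, evict 0, frames (9 2 5)
4: miss, evict 9, frames (2 5 4)
0: miss, evict 2, frames (5 4 0)
4: hit
0: hit
2: miss, evict 5, frames (4 0 2)

{0, 2, 4}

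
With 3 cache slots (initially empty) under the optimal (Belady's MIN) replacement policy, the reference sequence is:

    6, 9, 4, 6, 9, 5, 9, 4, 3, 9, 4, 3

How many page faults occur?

6 → fault, frames [6]
9 → fault, frames [6, 9]
4 → fault, frames [6, 9, 4]
6 → hit
9 → hit
5 → fault, evict 6, frames [9, 4, 5]
9 → hit
4 → hit
3 → fault, evict 5, frames [9, 4, 3]
9 → hit
4 → hit
3 → hit
Page faults: 5.

5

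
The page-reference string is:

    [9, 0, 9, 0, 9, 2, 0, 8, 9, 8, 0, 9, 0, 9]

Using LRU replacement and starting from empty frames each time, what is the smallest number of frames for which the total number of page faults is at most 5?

f=1: 14 faults
f=2: 8 faults
f=3: 5 faults
f=4: 4 faults
Smallest f with faults ≤ 5 is 3.

3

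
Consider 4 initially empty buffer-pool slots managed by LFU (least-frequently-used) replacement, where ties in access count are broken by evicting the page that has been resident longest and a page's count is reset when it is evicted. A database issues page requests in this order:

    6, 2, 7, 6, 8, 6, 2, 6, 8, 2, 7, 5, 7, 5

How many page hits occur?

7

6: fault, frames {6}
2: fault, frames {6,2}
7: fault, frames {6,2,7}
6: hit
8: fault, frames {6,2,7,8}
6: hit
2: hit
6: hit
8: hit
2: hit
7: hit
5: fault, evict 7, frames {6,2,8,5}
7: fault, evict 5, frames {6,2,8,7}
5: fault, evict 7, frames {6,2,8,5}
Hits: 7.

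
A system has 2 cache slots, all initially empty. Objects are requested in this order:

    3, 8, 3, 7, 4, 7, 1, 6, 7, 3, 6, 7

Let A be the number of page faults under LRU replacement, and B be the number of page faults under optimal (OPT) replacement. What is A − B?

2

Under LRU: F F . F F . F F F F F F → 10 faults.
Under OPT: F F . F F . F F . F . F → 8 faults.
A − B = 10 − 8 = 2.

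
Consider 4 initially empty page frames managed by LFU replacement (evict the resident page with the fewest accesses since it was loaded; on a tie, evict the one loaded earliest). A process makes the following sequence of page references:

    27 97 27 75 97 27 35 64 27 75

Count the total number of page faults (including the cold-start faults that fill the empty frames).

6

27: fault, frames (27)
97: fault, frames (27 97)
27: hit
75: fault, frames (27 97 75)
97: hit
27: hit
35: fault, frames (27 97 75 35)
64: fault, evict 75, frames (27 97 35 64)
27: hit
75: fault, evict 35, frames (27 97 64 75)
Page faults: 6.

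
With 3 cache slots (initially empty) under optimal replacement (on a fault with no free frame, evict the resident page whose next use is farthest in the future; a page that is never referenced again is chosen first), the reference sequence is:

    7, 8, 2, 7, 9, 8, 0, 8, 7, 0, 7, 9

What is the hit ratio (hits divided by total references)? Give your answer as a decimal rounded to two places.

7 -> fault, frames (7)
8 -> fault, frames (7 8)
2 -> fault, frames (7 8 2)
7 -> hit
9 -> fault, evict 2, frames (7 8 9)
8 -> hit
0 -> fault, evict 9, frames (7 8 0)
8 -> hit
7 -> hit
0 -> hit
7 -> hit
9 -> fault, evict 0, frames (7 8 9)
Hits: 6 of 12 references → 6/12 = 0.5000.

0.50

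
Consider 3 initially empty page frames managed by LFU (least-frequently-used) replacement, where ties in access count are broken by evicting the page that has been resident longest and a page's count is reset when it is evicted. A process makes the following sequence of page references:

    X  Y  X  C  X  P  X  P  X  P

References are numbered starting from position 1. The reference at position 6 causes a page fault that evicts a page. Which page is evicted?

Y

pos 1: X -> fault, frames (X)
pos 2: Y -> fault, frames (X Y)
pos 3: X -> hit
pos 4: C -> fault, frames (X Y C)
pos 5: X -> hit
pos 6: P -> fault, evict Y, frames (X C P)
At position 6, page Y is evicted.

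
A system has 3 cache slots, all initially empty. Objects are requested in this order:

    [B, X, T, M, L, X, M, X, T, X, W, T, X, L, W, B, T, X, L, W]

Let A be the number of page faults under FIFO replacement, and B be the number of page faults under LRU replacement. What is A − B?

Under FIFO: F F F F F F . . F . F . . F . F F F F F → 14 faults.
Under LRU: F F F F F F . . F . F . . F F F F F F F → 15 faults.
A − B = 14 − 15 = -1.

-1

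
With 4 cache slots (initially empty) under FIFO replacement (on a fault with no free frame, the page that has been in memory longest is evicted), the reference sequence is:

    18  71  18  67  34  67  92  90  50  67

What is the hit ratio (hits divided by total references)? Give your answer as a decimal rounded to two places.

0.20

18 → miss, frames [18]
71 → miss, frames [18, 71]
18 → hit
67 → miss, frames [18, 71, 67]
34 → miss, frames [18, 71, 67, 34]
67 → hit
92 → miss, evict 18, frames [71, 67, 34, 92]
90 → miss, evict 71, frames [67, 34, 92, 90]
50 → miss, evict 67, frames [34, 92, 90, 50]
67 → miss, evict 34, frames [92, 90, 50, 67]
Hits: 2 of 10 references → 2/10 = 0.2000.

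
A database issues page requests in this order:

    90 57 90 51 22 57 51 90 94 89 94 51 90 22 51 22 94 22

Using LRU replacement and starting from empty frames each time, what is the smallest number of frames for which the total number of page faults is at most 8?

4

f=1: 18 faults
f=2: 14 faults
f=3: 12 faults
f=4: 7 faults
f=5: 7 faults
f=6: 6 faults
Smallest f with faults ≤ 8 is 4.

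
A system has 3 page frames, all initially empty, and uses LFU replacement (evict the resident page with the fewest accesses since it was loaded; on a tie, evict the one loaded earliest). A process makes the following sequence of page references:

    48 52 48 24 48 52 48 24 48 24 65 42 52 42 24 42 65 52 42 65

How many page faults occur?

11

48 → fault, frames (48)
52 → fault, frames (48 52)
48 → hit
24 → fault, frames (48 52 24)
48 → hit
52 → hit
48 → hit
24 → hit
48 → hit
24 → hit
65 → fault, evict 52, frames (48 24 65)
42 → fault, evict 65, frames (48 24 42)
52 → fault, evict 42, frames (48 24 52)
42 → fault, evict 52, frames (48 24 42)
24 → hit
42 → hit
65 → fault, evict 42, frames (48 24 65)
52 → fault, evict 65, frames (48 24 52)
42 → fault, evict 52, frames (48 24 42)
65 → fault, evict 42, frames (48 24 65)
Page faults: 11.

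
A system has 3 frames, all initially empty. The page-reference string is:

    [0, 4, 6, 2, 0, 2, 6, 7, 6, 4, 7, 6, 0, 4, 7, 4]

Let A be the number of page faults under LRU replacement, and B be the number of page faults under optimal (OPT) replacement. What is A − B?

Under LRU: F F F F F . . F . F . . F F F . → 10 faults.
Under OPT: F F F F . . . F . F . . F . . . → 7 faults.
A − B = 10 − 7 = 3.

3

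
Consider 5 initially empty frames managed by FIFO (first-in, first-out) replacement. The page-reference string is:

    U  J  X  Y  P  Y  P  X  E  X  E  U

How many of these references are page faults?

U -> fault, frames [U]
J -> fault, frames [U, J]
X -> fault, frames [U, J, X]
Y -> fault, frames [U, J, X, Y]
P -> fault, frames [U, J, X, Y, P]
Y -> hit
P -> hit
X -> hit
E -> fault, evict U, frames [J, X, Y, P, E]
X -> hit
E -> hit
U -> fault, evict J, frames [X, Y, P, E, U]
Page faults: 7.

7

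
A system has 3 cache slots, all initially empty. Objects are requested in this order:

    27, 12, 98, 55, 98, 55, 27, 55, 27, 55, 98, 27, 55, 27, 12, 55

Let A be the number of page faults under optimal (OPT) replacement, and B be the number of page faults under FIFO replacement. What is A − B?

Under OPT: F F F F . . . . . . . . . . F . → 5 faults.
Under FIFO: F F F F . . F . . . . . . . F . → 6 faults.
A − B = 5 − 6 = -1.

-1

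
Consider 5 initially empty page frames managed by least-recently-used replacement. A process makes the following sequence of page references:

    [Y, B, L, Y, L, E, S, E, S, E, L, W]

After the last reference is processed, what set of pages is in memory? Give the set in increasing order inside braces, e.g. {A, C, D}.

{E, L, S, W, Y}

Y -> fault, frames [Y]
B -> fault, frames [Y, B]
L -> fault, frames [Y, B, L]
Y -> hit
L -> hit
E -> fault, frames [B, Y, L, E]
S -> fault, frames [B, Y, L, E, S]
E -> hit
S -> hit
E -> hit
L -> hit
W -> fault, evict B, frames [Y, S, E, L, W]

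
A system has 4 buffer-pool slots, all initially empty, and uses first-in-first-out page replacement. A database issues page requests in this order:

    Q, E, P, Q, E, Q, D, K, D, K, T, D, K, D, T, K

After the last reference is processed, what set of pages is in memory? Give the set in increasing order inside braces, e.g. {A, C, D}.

{D, K, P, T}

Q: fault, frames [Q]
E: fault, frames [Q, E]
P: fault, frames [Q, E, P]
Q: hit
E: hit
Q: hit
D: fault, frames [Q, E, P, D]
K: fault, evict Q, frames [E, P, D, K]
D: hit
K: hit
T: fault, evict E, frames [P, D, K, T]
D: hit
K: hit
D: hit
T: hit
K: hit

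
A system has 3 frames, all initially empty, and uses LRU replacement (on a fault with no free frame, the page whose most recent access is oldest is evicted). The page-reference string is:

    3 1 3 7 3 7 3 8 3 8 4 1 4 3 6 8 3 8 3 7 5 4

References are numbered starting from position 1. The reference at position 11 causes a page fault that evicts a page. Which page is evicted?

7

pos 1: 3 -> fault, frames {3}
pos 2: 1 -> fault, frames {3,1}
pos 3: 3 -> hit
pos 4: 7 -> fault, frames {1,3,7}
pos 5: 3 -> hit
pos 6: 7 -> hit
pos 7: 3 -> hit
pos 8: 8 -> fault, evict 1, frames {7,3,8}
pos 9: 3 -> hit
pos 10: 8 -> hit
pos 11: 4 -> fault, evict 7, frames {3,8,4}
At position 11, page 7 is evicted.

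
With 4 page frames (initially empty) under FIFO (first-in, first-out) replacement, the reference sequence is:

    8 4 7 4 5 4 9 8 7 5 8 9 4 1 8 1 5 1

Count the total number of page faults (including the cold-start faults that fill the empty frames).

9

8 -> miss, frames (8)
4 -> miss, frames (8 4)
7 -> miss, frames (8 4 7)
4 -> hit
5 -> miss, frames (8 4 7 5)
4 -> hit
9 -> miss, evict 8, frames (4 7 5 9)
8 -> miss, evict 4, frames (7 5 9 8)
7 -> hit
5 -> hit
8 -> hit
9 -> hit
4 -> miss, evict 7, frames (5 9 8 4)
1 -> miss, evict 5, frames (9 8 4 1)
8 -> hit
1 -> hit
5 -> miss, evict 9, frames (8 4 1 5)
1 -> hit
Page faults: 9.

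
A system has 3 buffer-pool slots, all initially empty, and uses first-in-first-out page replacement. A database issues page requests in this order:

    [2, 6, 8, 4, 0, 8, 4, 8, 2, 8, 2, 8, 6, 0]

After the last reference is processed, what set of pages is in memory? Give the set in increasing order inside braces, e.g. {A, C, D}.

2: miss, frames (2)
6: miss, frames (2 6)
8: miss, frames (2 6 8)
4: miss, evict 2, frames (6 8 4)
0: miss, evict 6, frames (8 4 0)
8: hit
4: hit
8: hit
2: miss, evict 8, frames (4 0 2)
8: miss, evict 4, frames (0 2 8)
2: hit
8: hit
6: miss, evict 0, frames (2 8 6)
0: miss, evict 2, frames (8 6 0)

{0, 6, 8}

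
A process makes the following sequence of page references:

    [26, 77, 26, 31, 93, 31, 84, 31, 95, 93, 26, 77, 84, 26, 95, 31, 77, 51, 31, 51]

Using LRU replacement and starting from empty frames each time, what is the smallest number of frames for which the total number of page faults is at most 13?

4

f=1: 20 faults
f=2: 16 faults
f=3: 14 faults
f=4: 13 faults
f=5: 10 faults
f=6: 7 faults
f=7: 7 faults
Smallest f with faults ≤ 13 is 4.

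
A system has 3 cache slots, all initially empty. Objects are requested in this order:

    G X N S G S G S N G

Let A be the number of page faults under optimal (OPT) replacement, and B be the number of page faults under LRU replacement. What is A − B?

-1

Under OPT: F F F F . . . . . . → 4 faults.
Under LRU: F F F F F . . . . . → 5 faults.
A − B = 4 − 5 = -1.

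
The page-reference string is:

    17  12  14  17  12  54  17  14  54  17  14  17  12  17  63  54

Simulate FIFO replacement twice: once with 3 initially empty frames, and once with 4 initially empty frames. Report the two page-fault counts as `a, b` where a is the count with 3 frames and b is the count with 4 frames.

8, 5

3 frames: F F F . . F F . . . . . F . F F → 8 faults.
4 frames: F F F . . F . . . . . . . . F . → 5 faults.
5 < 8: adding a frame reduced faults, as is typical.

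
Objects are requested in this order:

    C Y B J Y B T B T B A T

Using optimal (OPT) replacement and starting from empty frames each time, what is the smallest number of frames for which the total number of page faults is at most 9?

f=1: 12 faults
f=2: 7 faults
f=3: 6 faults
f=4: 6 faults
f=5: 6 faults
f=6: 6 faults
Smallest f with faults ≤ 9 is 2.

2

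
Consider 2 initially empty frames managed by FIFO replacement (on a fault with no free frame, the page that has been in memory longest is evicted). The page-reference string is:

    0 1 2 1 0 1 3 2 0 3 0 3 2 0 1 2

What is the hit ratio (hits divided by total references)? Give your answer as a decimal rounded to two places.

0 -> fault, frames {0}
1 -> fault, frames {0,1}
2 -> fault, evict 0, frames {1,2}
1 -> hit
0 -> fault, evict 1, frames {2,0}
1 -> fault, evict 2, frames {0,1}
3 -> fault, evict 0, frames {1,3}
2 -> fault, evict 1, frames {3,2}
0 -> fault, evict 3, frames {2,0}
3 -> fault, evict 2, frames {0,3}
0 -> hit
3 -> hit
2 -> fault, evict 0, frames {3,2}
0 -> fault, evict 3, frames {2,0}
1 -> fault, evict 2, frames {0,1}
2 -> fault, evict 0, frames {1,2}
Hits: 3 of 16 references → 3/16 = 0.1875.

0.19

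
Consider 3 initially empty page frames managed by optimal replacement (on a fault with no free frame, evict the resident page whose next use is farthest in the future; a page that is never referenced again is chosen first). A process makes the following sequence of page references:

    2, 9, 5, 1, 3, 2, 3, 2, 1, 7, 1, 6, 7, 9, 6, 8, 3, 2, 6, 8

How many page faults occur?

2: fault, frames {2}
9: fault, frames {2,9}
5: fault, frames {2,9,5}
1: fault, evict 5, frames {2,9,1}
3: fault, evict 9, frames {2,1,3}
2: hit
3: hit
2: hit
1: hit
7: fault, evict 2, frames {1,3,7}
1: hit
6: fault, evict 1, frames {3,7,6}
7: hit
9: fault, evict 7, frames {3,6,9}
6: hit
8: fault, evict 9, frames {3,6,8}
3: hit
2: fault, evict 3, frames {6,8,2}
6: hit
8: hit
Page faults: 10.

10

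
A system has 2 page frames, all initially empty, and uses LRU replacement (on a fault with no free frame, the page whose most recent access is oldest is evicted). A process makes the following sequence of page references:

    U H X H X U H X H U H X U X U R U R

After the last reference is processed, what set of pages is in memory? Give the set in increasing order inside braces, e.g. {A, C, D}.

{R, U}

U → miss, frames (U)
H → miss, frames (U H)
X → miss, evict U, frames (H X)
H → hit
X → hit
U → miss, evict H, frames (X U)
H → miss, evict X, frames (U H)
X → miss, evict U, frames (H X)
H → hit
U → miss, evict X, frames (H U)
H → hit
X → miss, evict U, frames (H X)
U → miss, evict H, frames (X U)
X → hit
U → hit
R → miss, evict X, frames (U R)
U → hit
R → hit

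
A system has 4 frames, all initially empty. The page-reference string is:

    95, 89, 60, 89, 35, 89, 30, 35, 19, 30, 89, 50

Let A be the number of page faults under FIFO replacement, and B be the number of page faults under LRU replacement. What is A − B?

Under FIFO: F F F . F . F . F . F F → 8 faults.
Under LRU: F F F . F . F . F . . F → 7 faults.
A − B = 8 − 7 = 1.

1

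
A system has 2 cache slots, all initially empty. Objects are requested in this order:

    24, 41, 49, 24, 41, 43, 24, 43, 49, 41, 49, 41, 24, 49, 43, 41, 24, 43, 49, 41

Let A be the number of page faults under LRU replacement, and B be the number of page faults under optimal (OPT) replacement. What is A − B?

5

Under LRU: F F F F F F F . F F . . F F F F F F F F → 17 faults.
Under OPT: F F F . F F . . F F . . F . F F . F F . → 12 faults.
A − B = 17 − 12 = 5.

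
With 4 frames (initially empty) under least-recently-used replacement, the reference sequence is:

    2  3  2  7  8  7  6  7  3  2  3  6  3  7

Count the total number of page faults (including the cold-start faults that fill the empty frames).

7

2 -> fault, frames [2]
3 -> fault, frames [2, 3]
2 -> hit
7 -> fault, frames [3, 2, 7]
8 -> fault, frames [3, 2, 7, 8]
7 -> hit
6 -> fault, evict 3, frames [2, 8, 7, 6]
7 -> hit
3 -> fault, evict 2, frames [8, 6, 7, 3]
2 -> fault, evict 8, frames [6, 7, 3, 2]
3 -> hit
6 -> hit
3 -> hit
7 -> hit
Page faults: 7.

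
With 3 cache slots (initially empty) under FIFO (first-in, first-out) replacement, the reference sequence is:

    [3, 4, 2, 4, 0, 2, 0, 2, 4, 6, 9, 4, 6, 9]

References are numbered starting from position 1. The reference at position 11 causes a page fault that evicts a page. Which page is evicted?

pos 1: 3 → miss, frames {3}
pos 2: 4 → miss, frames {3,4}
pos 3: 2 → miss, frames {3,4,2}
pos 4: 4 → hit
pos 5: 0 → miss, evict 3, frames {4,2,0}
pos 6: 2 → hit
pos 7: 0 → hit
pos 8: 2 → hit
pos 9: 4 → hit
pos 10: 6 → miss, evict 4, frames {2,0,6}
pos 11: 9 → miss, evict 2, frames {0,6,9}
At position 11, page 2 is evicted.

2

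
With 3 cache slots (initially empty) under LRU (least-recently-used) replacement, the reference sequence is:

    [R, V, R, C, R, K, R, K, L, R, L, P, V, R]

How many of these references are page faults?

R -> fault, frames {R}
V -> fault, frames {R,V}
R -> hit
C -> fault, frames {V,R,C}
R -> hit
K -> fault, evict V, frames {C,R,K}
R -> hit
K -> hit
L -> fault, evict C, frames {R,K,L}
R -> hit
L -> hit
P -> fault, evict K, frames {R,L,P}
V -> fault, evict R, frames {L,P,V}
R -> fault, evict L, frames {P,V,R}
Page faults: 8.

8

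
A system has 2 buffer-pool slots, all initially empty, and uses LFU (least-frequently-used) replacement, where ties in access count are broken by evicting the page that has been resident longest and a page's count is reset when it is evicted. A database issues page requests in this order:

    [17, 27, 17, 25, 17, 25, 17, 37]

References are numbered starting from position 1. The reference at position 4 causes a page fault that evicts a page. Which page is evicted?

pos 1: 17: miss, frames (17)
pos 2: 27: miss, frames (17 27)
pos 3: 17: hit
pos 4: 25: miss, evict 27, frames (17 25)
At position 4, page 27 is evicted.

27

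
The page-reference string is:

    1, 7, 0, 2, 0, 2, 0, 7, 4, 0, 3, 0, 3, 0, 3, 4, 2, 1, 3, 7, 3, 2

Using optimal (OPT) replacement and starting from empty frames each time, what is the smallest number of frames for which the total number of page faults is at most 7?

5

f=1: 22 faults
f=2: 12 faults
f=3: 9 faults
f=4: 8 faults
f=5: 7 faults
f=6: 6 faults
Smallest f with faults ≤ 7 is 5.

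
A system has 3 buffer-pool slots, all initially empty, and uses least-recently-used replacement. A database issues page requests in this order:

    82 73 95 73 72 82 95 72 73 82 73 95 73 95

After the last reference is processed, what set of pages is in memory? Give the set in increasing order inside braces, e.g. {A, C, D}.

82 -> fault, frames (82)
73 -> fault, frames (82 73)
95 -> fault, frames (82 73 95)
73 -> hit
72 -> fault, evict 82, frames (95 73 72)
82 -> fault, evict 95, frames (73 72 82)
95 -> fault, evict 73, frames (72 82 95)
72 -> hit
73 -> fault, evict 82, frames (95 72 73)
82 -> fault, evict 95, frames (72 73 82)
73 -> hit
95 -> fault, evict 72, frames (82 73 95)
73 -> hit
95 -> hit

{73, 82, 95}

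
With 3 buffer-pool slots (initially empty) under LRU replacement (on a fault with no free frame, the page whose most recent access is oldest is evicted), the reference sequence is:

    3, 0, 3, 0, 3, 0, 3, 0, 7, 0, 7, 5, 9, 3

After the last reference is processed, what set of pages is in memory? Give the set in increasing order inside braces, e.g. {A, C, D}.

{3, 5, 9}

3 → fault, frames [3]
0 → fault, frames [3, 0]
3 → hit
0 → hit
3 → hit
0 → hit
3 → hit
0 → hit
7 → fault, frames [3, 0, 7]
0 → hit
7 → hit
5 → fault, evict 3, frames [0, 7, 5]
9 → fault, evict 0, frames [7, 5, 9]
3 → fault, evict 7, frames [5, 9, 3]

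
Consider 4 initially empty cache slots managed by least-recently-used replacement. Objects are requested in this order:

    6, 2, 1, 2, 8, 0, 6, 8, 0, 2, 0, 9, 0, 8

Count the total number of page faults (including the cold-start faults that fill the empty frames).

6: miss, frames [6]
2: miss, frames [6, 2]
1: miss, frames [6, 2, 1]
2: hit
8: miss, frames [6, 1, 2, 8]
0: miss, evict 6, frames [1, 2, 8, 0]
6: miss, evict 1, frames [2, 8, 0, 6]
8: hit
0: hit
2: hit
0: hit
9: miss, evict 6, frames [8, 2, 0, 9]
0: hit
8: hit
Page faults: 7.

7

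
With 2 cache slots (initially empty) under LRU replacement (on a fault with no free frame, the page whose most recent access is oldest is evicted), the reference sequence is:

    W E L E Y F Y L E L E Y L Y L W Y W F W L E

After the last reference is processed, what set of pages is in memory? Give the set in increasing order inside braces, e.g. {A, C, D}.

{E, L}

W: fault, frames (W)
E: fault, frames (W E)
L: fault, evict W, frames (E L)
E: hit
Y: fault, evict L, frames (E Y)
F: fault, evict E, frames (Y F)
Y: hit
L: fault, evict F, frames (Y L)
E: fault, evict Y, frames (L E)
L: hit
E: hit
Y: fault, evict L, frames (E Y)
L: fault, evict E, frames (Y L)
Y: hit
L: hit
W: fault, evict Y, frames (L W)
Y: fault, evict L, frames (W Y)
W: hit
F: fault, evict Y, frames (W F)
W: hit
L: fault, evict F, frames (W L)
E: fault, evict W, frames (L E)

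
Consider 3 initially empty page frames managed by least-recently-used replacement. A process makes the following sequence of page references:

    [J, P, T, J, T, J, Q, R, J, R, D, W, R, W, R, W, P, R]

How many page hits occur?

J -> fault, frames (J)
P -> fault, frames (J P)
T -> fault, frames (J P T)
J -> hit
T -> hit
J -> hit
Q -> fault, evict P, frames (T J Q)
R -> fault, evict T, frames (J Q R)
J -> hit
R -> hit
D -> fault, evict Q, frames (J R D)
W -> fault, evict J, frames (R D W)
R -> hit
W -> hit
R -> hit
W -> hit
P -> fault, evict D, frames (R W P)
R -> hit
Hits: 10.

10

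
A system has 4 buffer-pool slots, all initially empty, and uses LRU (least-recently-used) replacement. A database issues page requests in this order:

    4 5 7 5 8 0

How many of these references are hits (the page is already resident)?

1

4: miss, frames (4)
5: miss, frames (4 5)
7: miss, frames (4 5 7)
5: hit
8: miss, frames (4 7 5 8)
0: miss, evict 4, frames (7 5 8 0)
Hits: 1.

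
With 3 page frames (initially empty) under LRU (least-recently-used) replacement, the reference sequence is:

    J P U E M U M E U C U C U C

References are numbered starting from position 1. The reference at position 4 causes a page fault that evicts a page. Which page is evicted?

pos 1: J → miss, frames {J}
pos 2: P → miss, frames {J,P}
pos 3: U → miss, frames {J,P,U}
pos 4: E → miss, evict J, frames {P,U,E}
At position 4, page J is evicted.

J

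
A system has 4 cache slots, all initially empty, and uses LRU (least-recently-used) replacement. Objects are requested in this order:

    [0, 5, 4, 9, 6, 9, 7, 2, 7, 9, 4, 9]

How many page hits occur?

0 → fault, frames [0]
5 → fault, frames [0, 5]
4 → fault, frames [0, 5, 4]
9 → fault, frames [0, 5, 4, 9]
6 → fault, evict 0, frames [5, 4, 9, 6]
9 → hit
7 → fault, evict 5, frames [4, 6, 9, 7]
2 → fault, evict 4, frames [6, 9, 7, 2]
7 → hit
9 → hit
4 → fault, evict 6, frames [2, 7, 9, 4]
9 → hit
Hits: 4.

4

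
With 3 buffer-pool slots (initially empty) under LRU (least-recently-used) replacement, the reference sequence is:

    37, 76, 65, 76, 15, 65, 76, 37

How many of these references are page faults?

37 -> miss, frames {37}
76 -> miss, frames {37,76}
65 -> miss, frames {37,76,65}
76 -> hit
15 -> miss, evict 37, frames {65,76,15}
65 -> hit
76 -> hit
37 -> miss, evict 15, frames {65,76,37}
Page faults: 5.

5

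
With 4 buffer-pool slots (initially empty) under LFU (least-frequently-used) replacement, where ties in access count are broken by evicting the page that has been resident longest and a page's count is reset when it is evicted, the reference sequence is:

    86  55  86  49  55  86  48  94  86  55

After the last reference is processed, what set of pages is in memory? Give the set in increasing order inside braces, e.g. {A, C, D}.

86 → miss, frames [86]
55 → miss, frames [86, 55]
86 → hit
49 → miss, frames [86, 55, 49]
55 → hit
86 → hit
48 → miss, frames [86, 55, 49, 48]
94 → miss, evict 49, frames [86, 55, 48, 94]
86 → hit
55 → hit

{48, 55, 86, 94}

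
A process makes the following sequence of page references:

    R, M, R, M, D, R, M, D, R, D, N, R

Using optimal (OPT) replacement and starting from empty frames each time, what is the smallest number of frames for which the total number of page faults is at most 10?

2

f=1: 12 faults
f=2: 6 faults
f=3: 4 faults
f=4: 4 faults
Smallest f with faults ≤ 10 is 2.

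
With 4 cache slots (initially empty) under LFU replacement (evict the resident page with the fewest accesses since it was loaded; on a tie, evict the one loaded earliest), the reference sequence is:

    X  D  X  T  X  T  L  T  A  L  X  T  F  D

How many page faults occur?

X: fault, frames (X)
D: fault, frames (X D)
X: hit
T: fault, frames (X D T)
X: hit
T: hit
L: fault, frames (X D T L)
T: hit
A: fault, evict D, frames (X T L A)
L: hit
X: hit
T: hit
F: fault, evict A, frames (X T L F)
D: fault, evict F, frames (X T L D)
Page faults: 7.

7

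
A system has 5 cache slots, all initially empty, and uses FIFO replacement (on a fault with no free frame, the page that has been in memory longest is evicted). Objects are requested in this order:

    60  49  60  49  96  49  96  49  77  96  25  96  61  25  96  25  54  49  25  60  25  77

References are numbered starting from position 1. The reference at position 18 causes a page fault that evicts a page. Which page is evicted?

pos 1: 60 → miss, frames {60}
pos 2: 49 → miss, frames {60,49}
pos 3: 60 → hit
pos 4: 49 → hit
pos 5: 96 → miss, frames {60,49,96}
pos 6: 49 → hit
pos 7: 96 → hit
pos 8: 49 → hit
pos 9: 77 → miss, frames {60,49,96,77}
pos 10: 96 → hit
pos 11: 25 → miss, frames {60,49,96,77,25}
pos 12: 96 → hit
pos 13: 61 → miss, evict 60, frames {49,96,77,25,61}
pos 14: 25 → hit
pos 15: 96 → hit
pos 16: 25 → hit
pos 17: 54 → miss, evict 49, frames {96,77,25,61,54}
pos 18: 49 → miss, evict 96, frames {77,25,61,54,49}
At position 18, page 96 is evicted.

96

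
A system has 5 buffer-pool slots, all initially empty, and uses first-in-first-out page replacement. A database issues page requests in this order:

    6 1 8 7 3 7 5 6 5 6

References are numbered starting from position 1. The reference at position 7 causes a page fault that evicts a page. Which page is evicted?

pos 1: 6: miss, frames (6)
pos 2: 1: miss, frames (6 1)
pos 3: 8: miss, frames (6 1 8)
pos 4: 7: miss, frames (6 1 8 7)
pos 5: 3: miss, frames (6 1 8 7 3)
pos 6: 7: hit
pos 7: 5: miss, evict 6, frames (1 8 7 3 5)
At position 7, page 6 is evicted.

6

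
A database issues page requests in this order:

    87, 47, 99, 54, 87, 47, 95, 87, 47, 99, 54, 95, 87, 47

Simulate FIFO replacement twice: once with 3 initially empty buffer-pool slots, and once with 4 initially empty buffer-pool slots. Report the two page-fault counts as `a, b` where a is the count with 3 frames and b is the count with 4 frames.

11, 12

3 frames: F F F F F F F . . F F . F F → 11 faults.
4 frames: F F F F . . F F F F F F F F → 12 faults.
12 > 11: adding a frame increased faults — Belady's anomaly.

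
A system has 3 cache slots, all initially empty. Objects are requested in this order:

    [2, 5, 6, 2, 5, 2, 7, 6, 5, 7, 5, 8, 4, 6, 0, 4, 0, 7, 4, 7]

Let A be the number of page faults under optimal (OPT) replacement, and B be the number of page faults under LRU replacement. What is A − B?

-4

Under OPT: F F F . . . F . . . . F F . F . . . . . → 7 faults.
Under LRU: F F F . . . F F F . . F F F F . . F . . → 11 faults.
A − B = 7 − 11 = -4.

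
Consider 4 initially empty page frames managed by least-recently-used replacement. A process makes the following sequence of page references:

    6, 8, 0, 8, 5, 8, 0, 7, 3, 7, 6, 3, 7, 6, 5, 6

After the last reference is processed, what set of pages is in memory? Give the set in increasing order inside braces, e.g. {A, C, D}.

6 -> miss, frames {6}
8 -> miss, frames {6,8}
0 -> miss, frames {6,8,0}
8 -> hit
5 -> miss, frames {6,0,8,5}
8 -> hit
0 -> hit
7 -> miss, evict 6, frames {5,8,0,7}
3 -> miss, evict 5, frames {8,0,7,3}
7 -> hit
6 -> miss, evict 8, frames {0,3,7,6}
3 -> hit
7 -> hit
6 -> hit
5 -> miss, evict 0, frames {3,7,6,5}
6 -> hit

{3, 5, 6, 7}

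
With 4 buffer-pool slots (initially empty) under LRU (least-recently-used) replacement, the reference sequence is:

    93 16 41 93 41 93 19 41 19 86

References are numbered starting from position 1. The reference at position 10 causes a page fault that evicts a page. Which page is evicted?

16

pos 1: 93 -> miss, frames {93}
pos 2: 16 -> miss, frames {93,16}
pos 3: 41 -> miss, frames {93,16,41}
pos 4: 93 -> hit
pos 5: 41 -> hit
pos 6: 93 -> hit
pos 7: 19 -> miss, frames {16,41,93,19}
pos 8: 41 -> hit
pos 9: 19 -> hit
pos 10: 86 -> miss, evict 16, frames {93,41,19,86}
At position 10, page 16 is evicted.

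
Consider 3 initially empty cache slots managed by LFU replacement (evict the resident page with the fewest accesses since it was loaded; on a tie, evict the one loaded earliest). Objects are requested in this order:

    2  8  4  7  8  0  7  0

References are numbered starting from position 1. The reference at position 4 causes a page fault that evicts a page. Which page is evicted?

pos 1: 2 -> miss, frames {2}
pos 2: 8 -> miss, frames {2,8}
pos 3: 4 -> miss, frames {2,8,4}
pos 4: 7 -> miss, evict 2, frames {8,4,7}
At position 4, page 2 is evicted.

2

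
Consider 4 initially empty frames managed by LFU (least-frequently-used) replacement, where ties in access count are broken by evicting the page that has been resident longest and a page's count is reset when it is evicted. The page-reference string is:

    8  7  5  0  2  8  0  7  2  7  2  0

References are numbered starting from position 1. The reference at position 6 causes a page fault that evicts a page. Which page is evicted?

pos 1: 8 -> fault, frames [8]
pos 2: 7 -> fault, frames [8, 7]
pos 3: 5 -> fault, frames [8, 7, 5]
pos 4: 0 -> fault, frames [8, 7, 5, 0]
pos 5: 2 -> fault, evict 8, frames [7, 5, 0, 2]
pos 6: 8 -> fault, evict 7, frames [5, 0, 2, 8]
At position 6, page 7 is evicted.

7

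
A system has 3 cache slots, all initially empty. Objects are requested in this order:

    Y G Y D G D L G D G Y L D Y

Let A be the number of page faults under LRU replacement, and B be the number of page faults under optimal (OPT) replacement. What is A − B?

2

Under LRU: F F . F . . F . . . F F F . → 7 faults.
Under OPT: F F . F . . F . . . F . . . → 5 faults.
A − B = 7 − 5 = 2.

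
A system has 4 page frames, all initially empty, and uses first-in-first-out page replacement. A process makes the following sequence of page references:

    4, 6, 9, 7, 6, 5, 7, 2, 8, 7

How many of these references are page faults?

4 → miss, frames [4]
6 → miss, frames [4, 6]
9 → miss, frames [4, 6, 9]
7 → miss, frames [4, 6, 9, 7]
6 → hit
5 → miss, evict 4, frames [6, 9, 7, 5]
7 → hit
2 → miss, evict 6, frames [9, 7, 5, 2]
8 → miss, evict 9, frames [7, 5, 2, 8]
7 → hit
Page faults: 7.

7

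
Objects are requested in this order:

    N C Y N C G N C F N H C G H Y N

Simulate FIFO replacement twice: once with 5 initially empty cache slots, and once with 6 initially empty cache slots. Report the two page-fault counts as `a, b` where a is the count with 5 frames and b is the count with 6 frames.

5 frames: F F F . . F . . F . F . . . . F → 7 faults.
6 frames: F F F . . F . . F . F . . . . . → 6 faults.
6 < 7: adding a frame reduced faults, as is typical.

7, 6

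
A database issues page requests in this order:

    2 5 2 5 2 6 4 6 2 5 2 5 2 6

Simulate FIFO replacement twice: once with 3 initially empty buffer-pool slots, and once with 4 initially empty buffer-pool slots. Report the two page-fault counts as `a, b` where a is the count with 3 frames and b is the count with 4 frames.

7, 4

3 frames: F F . . . F F . F F . . . F → 7 faults.
4 frames: F F . . . F F . . . . . . . → 4 faults.
4 < 7: adding a frame reduced faults, as is typical.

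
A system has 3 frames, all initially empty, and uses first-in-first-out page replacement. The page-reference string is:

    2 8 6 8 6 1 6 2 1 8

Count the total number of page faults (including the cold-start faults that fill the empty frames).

6

2 -> miss, frames [2]
8 -> miss, frames [2, 8]
6 -> miss, frames [2, 8, 6]
8 -> hit
6 -> hit
1 -> miss, evict 2, frames [8, 6, 1]
6 -> hit
2 -> miss, evict 8, frames [6, 1, 2]
1 -> hit
8 -> miss, evict 6, frames [1, 2, 8]
Page faults: 6.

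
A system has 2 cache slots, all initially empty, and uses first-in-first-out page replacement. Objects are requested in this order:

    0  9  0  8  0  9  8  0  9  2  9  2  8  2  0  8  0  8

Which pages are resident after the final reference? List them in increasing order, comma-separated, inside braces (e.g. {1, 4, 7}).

0 → miss, frames (0)
9 → miss, frames (0 9)
0 → hit
8 → miss, evict 0, frames (9 8)
0 → miss, evict 9, frames (8 0)
9 → miss, evict 8, frames (0 9)
8 → miss, evict 0, frames (9 8)
0 → miss, evict 9, frames (8 0)
9 → miss, evict 8, frames (0 9)
2 → miss, evict 0, frames (9 2)
9 → hit
2 → hit
8 → miss, evict 9, frames (2 8)
2 → hit
0 → miss, evict 2, frames (8 0)
8 → hit
0 → hit
8 → hit

{0, 8}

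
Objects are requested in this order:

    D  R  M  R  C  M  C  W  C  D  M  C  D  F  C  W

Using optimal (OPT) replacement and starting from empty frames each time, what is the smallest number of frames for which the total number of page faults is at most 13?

2

f=1: 16 faults
f=2: 10 faults
f=3: 8 faults
f=4: 6 faults
f=5: 6 faults
f=6: 6 faults
Smallest f with faults ≤ 13 is 2.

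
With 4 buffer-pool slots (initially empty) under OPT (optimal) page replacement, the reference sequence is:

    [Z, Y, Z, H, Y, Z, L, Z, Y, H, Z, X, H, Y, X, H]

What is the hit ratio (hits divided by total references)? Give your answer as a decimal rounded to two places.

0.69

Z: fault, frames {Z}
Y: fault, frames {Z,Y}
Z: hit
H: fault, frames {Z,Y,H}
Y: hit
Z: hit
L: fault, frames {Z,Y,H,L}
Z: hit
Y: hit
H: hit
Z: hit
X: fault, evict L, frames {Z,Y,H,X}
H: hit
Y: hit
X: hit
H: hit
Hits: 11 of 16 references → 11/16 = 0.6875.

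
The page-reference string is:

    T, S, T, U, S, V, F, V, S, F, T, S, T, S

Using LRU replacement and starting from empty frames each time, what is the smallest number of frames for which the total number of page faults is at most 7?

3

f=1: 14 faults
f=2: 10 faults
f=3: 6 faults
f=4: 6 faults
f=5: 5 faults
Smallest f with faults ≤ 7 is 3.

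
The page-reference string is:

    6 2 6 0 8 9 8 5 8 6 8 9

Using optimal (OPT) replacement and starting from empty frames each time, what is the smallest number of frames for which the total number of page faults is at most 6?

4

f=1: 12 faults
f=2: 8 faults
f=3: 7 faults
f=4: 6 faults
f=5: 6 faults
f=6: 6 faults
Smallest f with faults ≤ 6 is 4.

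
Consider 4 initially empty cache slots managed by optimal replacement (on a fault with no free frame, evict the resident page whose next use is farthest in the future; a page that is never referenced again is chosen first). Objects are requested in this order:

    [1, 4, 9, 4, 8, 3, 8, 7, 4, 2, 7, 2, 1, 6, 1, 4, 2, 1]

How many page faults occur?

1 -> miss, frames (1)
4 -> miss, frames (1 4)
9 -> miss, frames (1 4 9)
4 -> hit
8 -> miss, frames (1 4 9 8)
3 -> miss, evict 9, frames (1 4 8 3)
8 -> hit
7 -> miss, evict 3, frames (1 4 8 7)
4 -> hit
2 -> miss, evict 8, frames (1 4 7 2)
7 -> hit
2 -> hit
1 -> hit
6 -> miss, evict 7, frames (1 4 2 6)
1 -> hit
4 -> hit
2 -> hit
1 -> hit
Page faults: 8.

8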